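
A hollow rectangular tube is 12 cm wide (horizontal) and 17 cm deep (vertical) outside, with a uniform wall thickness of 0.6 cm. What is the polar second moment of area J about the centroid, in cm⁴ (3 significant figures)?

J ≈ 2150 cm⁴

Treat the section as a set of non-overlapping primitives; coordinates are from the bounding-box lower-left.
Outer rectangle: 12 × 17, A = 204 cm², y = 8.5 cm, Ī = 4 913 cm⁴.
Inner void (subtracted): 10.8 × 15.8, A = 170.64 cm², y = 8.5 cm, Ī = 3549.9 cm⁴.
By symmetry the centroid is at mid-height, ȳ = 8.5 cm.
All pieces are centred on the centroidal x-axis, so I = ΣĪ (holes subtracted) = 1363.1 cm⁴.
Repeating about the centroidal y-axis gives I_y = 789.38 cm⁴.
Polar second moment: J = I_x + I_y = 2152.5 cm⁴.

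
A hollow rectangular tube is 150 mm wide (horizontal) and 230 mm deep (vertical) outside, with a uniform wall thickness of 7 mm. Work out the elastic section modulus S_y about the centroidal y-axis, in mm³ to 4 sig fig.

Treat the section as a set of non-overlapping primitives; coordinates are from the bounding-box lower-left.
Outer rectangle: 150 × 230, A = 34 500 mm², x = 75 mm, Ī = 64 687 500 mm⁴.
Inner void (subtracted): 136 × 216, A = 29 376 mm², x = 75 mm, Ī = 45 278 208 mm⁴.
By symmetry the centroid is at mid-width, x̄ = 75 mm.
All pieces are centred on the centroidal y-axis, so I = ΣĪ (holes subtracted) = 19 409 292 mm⁴.
Extreme fibre distance c = 75 mm; S = I/c = 258 791 mm³.

S_y ≈ 2.588 × 10⁵ mm³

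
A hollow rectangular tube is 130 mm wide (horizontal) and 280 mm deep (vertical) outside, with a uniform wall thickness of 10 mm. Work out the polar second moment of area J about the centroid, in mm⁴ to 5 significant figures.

J ≈ 9.9125 × 10⁷ mm⁴

Decompose the section into non-overlapping parts with the origin at the bottom-left of its bounding rectangle.
Outer rectangle: 130 × 280, A = 36 400 mm², y = 140 mm, Ī = 237 813 333 mm⁴.
Inner void (subtracted): 110 × 260, A = 28 600 mm², y = 140 mm, Ī = 161 113 333 mm⁴.
By symmetry the centroid is at mid-height, ȳ = 140 mm.
All pieces are centred on the centroidal x-axis, so I = ΣĪ (holes subtracted) = 76 700 000 mm⁴.
Repeating about the centroidal y-axis gives I_y = 22 425 000 mm⁴.
Polar second moment: J = I_x + I_y = 99 125 000 mm⁴.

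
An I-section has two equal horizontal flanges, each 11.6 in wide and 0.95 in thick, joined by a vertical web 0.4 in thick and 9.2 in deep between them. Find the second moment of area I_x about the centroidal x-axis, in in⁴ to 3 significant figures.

I_x ≈ 595 in⁴

Treat the section as a set of non-overlapping primitives; coordinates are from the bounding-box lower-left.
Bottom flange: 11.6 × 0.95, A = 11.02 in², y = 0.475 in, Ī = 0.8288 in⁴.
Web: 0.4 × 9.2, A = 3.68 in², y = 5.55 in, Ī = 25.956 in⁴.
Top flange: 11.6 × 0.95, A = 11.02 in², y = 10.625 in, Ī = 0.8288 in⁴.
By symmetry the centroid is at mid-height, ȳ = 5.55 in.
Transfer each piece to the centroidal x-axis using Ī + A·d² with d = y − 5.55:
  bottom flange: d = -5.075 in → contributes +284.66 in⁴
  web: d = 0 in → contributes +25.956 in⁴
  top flange: d = 5.075 in → contributes +284.66 in⁴
Total I = 595.27 in⁴.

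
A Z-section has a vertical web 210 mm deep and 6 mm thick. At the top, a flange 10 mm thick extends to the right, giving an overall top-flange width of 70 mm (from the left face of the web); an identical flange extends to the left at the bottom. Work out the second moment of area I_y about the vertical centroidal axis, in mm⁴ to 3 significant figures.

I_y ≈ 2.01 × 10⁶ mm⁴

Break the section into simple shapes (no overlaps), measuring from the bottom-left corner of the bounding box.
Web: 6 × 210, A = 1 260 mm², x = 67 mm, Ī = 3 780 mm⁴.
Top flange (beyond web): 64 × 10, A = 640 mm², x = 102 mm, Ī = 218 453 mm⁴.
Bottom flange (beyond web): 64 × 10, A = 640 mm², x = 32 mm, Ī = 218 453 mm⁴.
Centroid: x̄ = ΣA·x / ΣA = 67 mm.
Transfer each piece to the vertical centroidal axis using Ī + A·d² with d = x − 67:
  web: d = 0 mm → contributes +3 780 mm⁴
  top flange (beyond web): d = 35 mm → contributes +1 002 453 mm⁴
  bottom flange (beyond web): d = -35 mm → contributes +1 002 453 mm⁴
Total I = 2 008 687 mm⁴.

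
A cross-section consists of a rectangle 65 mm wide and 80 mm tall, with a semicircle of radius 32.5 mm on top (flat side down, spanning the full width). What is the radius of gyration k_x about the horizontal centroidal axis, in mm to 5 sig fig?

k_x ≈ 30.868 mm

Split into non-overlapping primitives; take the origin at the lower-left of the bounding box.
Rectangular body: 65 × 80, A = 5 200 mm², y = 40 mm, Ī = 2 773 333 mm⁴.
Semicircular cap: semicircle r = 32.5, A = 1659.154 mm², y = 93.79343 mm, Ī = 122451.9 mm⁴.
Centroid: ȳ = ΣA·y / ΣA = 53.01204 mm.
Transfer each piece to the horizontal centroidal axis using Ī + A·d² with d = y − 53.01204:
  rectangular body: d = -13.01204 mm → contributes +3 653 762 mm⁴
  semicircular cap: d = 40.78139 mm → contributes +2 881 827 mm⁴
Total I = 6 535 588 mm⁴.
Radius of gyration: k = √(I/A) = √(6 535 588 / 6859.154) = 30.8679 mm.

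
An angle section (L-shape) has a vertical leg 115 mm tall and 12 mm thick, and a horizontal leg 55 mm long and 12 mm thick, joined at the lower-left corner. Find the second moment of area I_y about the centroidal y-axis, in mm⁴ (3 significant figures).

I_y ≈ 3.80 × 10⁵ mm⁴

Treat the section as a set of non-overlapping primitives; coordinates are from the bounding-box lower-left.
Vertical leg: 12 × 115, A = 1 380 mm², x = 6 mm, Ī = 16 560 mm⁴.
Horizontal leg (remainder): 43 × 12, A = 516 mm², x = 33.5 mm, Ī = 79 507 mm⁴.
Centroid: x̄ = ΣA·x / ΣA = 13.484 mm.
Transfer each piece to the centroidal y-axis using Ī + A·d² with d = x − 13.484:
  vertical leg: d = -7.4842 mm → contributes +93 858 mm⁴
  horizontal leg (remainder): d = 20.016 mm → contributes +286 234 mm⁴
Total I = 380 092 mm⁴.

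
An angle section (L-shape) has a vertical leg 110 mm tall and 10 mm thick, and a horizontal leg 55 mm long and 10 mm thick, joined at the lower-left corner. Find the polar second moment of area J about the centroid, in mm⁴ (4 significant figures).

Split into non-overlapping primitives; take the origin at the lower-left of the bounding box.
Vertical leg: 10 × 110, A = 1 100 mm², y = 55 mm, Ī = 1 109 167 mm⁴.
Horizontal leg (remainder): 45 × 10, A = 450 mm², y = 5 mm, Ī = 3 750 mm⁴.
Centroid: ȳ = ΣA·y / ΣA = 40.4839 mm.
Transfer each piece to the centroidal x-axis using Ī + A·d² with d = y − 40.4839:
  vertical leg: d = 14.5161 mm → contributes +1 340 956 mm⁴
  horizontal leg (remainder): d = -35.4839 mm → contributes +570 347 mm⁴
Total I = 1 911 304 mm⁴.
For the y-axis: x̄ = 12.9839 mm.
Repeating about the centroidal y-axis gives I_y = 326 616 mm⁴.
Polar second moment: J = I_x + I_y = 2 237 920 mm⁴.

J ≈ 2.238 × 10⁶ mm⁴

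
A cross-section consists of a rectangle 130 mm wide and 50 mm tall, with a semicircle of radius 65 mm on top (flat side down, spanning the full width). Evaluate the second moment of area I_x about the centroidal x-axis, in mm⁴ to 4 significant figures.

Split into non-overlapping primitives; take the origin at the lower-left of the bounding box.
Rectangular body: 130 × 50, A = 6 500 mm², y = 25 mm, Ī = 1 354 167 mm⁴.
Semicircular cap: semicircle r = 65, A = 6636.61 mm², y = 77.5869 mm, Ī = 1 959 230 mm⁴.
Centroid: ȳ = ΣA·y / ΣA = 51.5669 mm.
Transfer each piece to the centroidal x-axis using Ī + A·d² with d = y − 51.5669:
  rectangular body: d = -26.5669 mm → contributes +5 941 857 mm⁴
  semicircular cap: d = 26.02 mm → contributes +6 452 483 mm⁴
Total I = 12 394 339 mm⁴.

I_x ≈ 1.239 × 10⁷ mm⁴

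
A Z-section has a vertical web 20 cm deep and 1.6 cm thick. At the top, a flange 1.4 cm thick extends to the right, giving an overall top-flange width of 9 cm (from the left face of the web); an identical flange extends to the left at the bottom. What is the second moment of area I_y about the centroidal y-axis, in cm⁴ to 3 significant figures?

Split into non-overlapping primitives; take the origin at the lower-left of the bounding box.
Web: 1.6 × 20, A = 32 cm², x = 8.2 cm, Ī = 6.8267 cm⁴.
Top flange (beyond web): 7.4 × 1.4, A = 10.36 cm², x = 12.7 cm, Ī = 47.276 cm⁴.
Bottom flange (beyond web): 7.4 × 1.4, A = 10.36 cm², x = 3.7 cm, Ī = 47.276 cm⁴.
Centroid: x̄ = ΣA·x / ΣA = 8.2 cm.
Transfer each piece to the centroidal y-axis using Ī + A·d² with d = x − 8.2:
  web: d = 0 cm → contributes +6.8267 cm⁴
  top flange (beyond web): d = 4.5 cm → contributes +257.07 cm⁴
  bottom flange (beyond web): d = -4.5 cm → contributes +257.07 cm⁴
Total I = 520.96 cm⁴.

I_y ≈ 521 cm⁴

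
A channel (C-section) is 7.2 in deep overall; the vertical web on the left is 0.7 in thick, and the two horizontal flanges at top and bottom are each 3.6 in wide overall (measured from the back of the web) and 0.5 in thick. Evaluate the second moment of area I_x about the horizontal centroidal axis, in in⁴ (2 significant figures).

Split into non-overlapping primitives; take the origin at the lower-left of the bounding box.
Web: 0.7 × 7.2, A = 5.04 in², y = 3.6 in, Ī = 21.77 in⁴.
Top flange (beyond web): 2.9 × 0.5, A = 1.45 in², y = 6.95 in, Ī = 0.03021 in⁴.
Bottom flange (beyond web): 2.9 × 0.5, A = 1.45 in², y = 0.25 in, Ī = 0.03021 in⁴.
By symmetry the centroid is at mid-height, ȳ = 3.6 in.
Transfer each piece to the horizontal centroidal axis using Ī + A·d² with d = y − 3.6:
  web: d = 0 in → contributes +21.77 in⁴
  top flange (beyond web): d = 3.35 in → contributes +16.3 in⁴
  bottom flange (beyond web): d = -3.35 in → contributes +16.3 in⁴
Total I = 54.38 in⁴.

I_x ≈ 54 in⁴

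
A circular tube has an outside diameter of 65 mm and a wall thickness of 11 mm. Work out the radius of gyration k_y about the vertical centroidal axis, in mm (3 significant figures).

Break the section into simple shapes (no overlaps), measuring from the bottom-left corner of the bounding box.
Outer circle: ⌀65, A = 3318.3 mm², x = 32.5 mm, Ī = 876 241 mm⁴.
Bore (subtracted): ⌀43, A = 1452.2 mm², x = 32.5 mm, Ī = 167 820 mm⁴.
By symmetry the centroid is at mid-width, x̄ = 32.5 mm.
All pieces are centred on the vertical centroidal axis, so I = ΣĪ (holes subtracted) = 708 421 mm⁴.
Radius of gyration: k = √(I/A) = √(708 421 / 1866.1) = 19.484 mm.

k_y ≈ 19.5 mm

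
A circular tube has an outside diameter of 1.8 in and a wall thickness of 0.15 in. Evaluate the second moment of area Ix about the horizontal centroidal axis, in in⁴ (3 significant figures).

Split into non-overlapping primitives; take the origin at the lower-left of the bounding box.
Outer circle: ⌀1.8, A = 2.5447 in², y = 0.9 in, Ī = 0.5153 in⁴.
Bore (subtracted): ⌀1.5, A = 1.7671 in², y = 0.9 in, Ī = 0.2485 in⁴.
By symmetry the centroid is at mid-height, ȳ = 0.9 in.
All pieces are centred on the horizontal centroidal axis, so I = ΣĪ (holes subtracted) = 0.26679 in⁴.

Ix ≈ 0.267 in⁴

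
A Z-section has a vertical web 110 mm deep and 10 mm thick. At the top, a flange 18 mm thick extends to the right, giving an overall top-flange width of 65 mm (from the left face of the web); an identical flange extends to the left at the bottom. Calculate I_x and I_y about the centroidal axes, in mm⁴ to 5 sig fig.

I_x ≈ 5.3523 × 10⁶ mm⁴, I_y ≈ 2.5997 × 10⁶ mm⁴

Split into non-overlapping primitives; take the origin at the lower-left of the bounding box.
Web: 10 × 110, A = 1 100 mm², y = 55 mm, Ī = 1 109 167 mm⁴.
Top flange (beyond web): 55 × 18, A = 990 mm², y = 101 mm, Ī = 26 730 mm⁴.
Bottom flange (beyond web): 55 × 18, A = 990 mm², y = 9 mm, Ī = 26 730 mm⁴.
Centroid: ȳ = ΣA·y / ΣA = 55 mm.
Transfer each piece to the centroidal x-axis using Ī + A·d² with d = y − 55:
  web: d = 0 mm → contributes +1 109 167 mm⁴
  top flange (beyond web): d = 46 mm → contributes +2 121 570 mm⁴
  bottom flange (beyond web): d = -46 mm → contributes +2 121 570 mm⁴
Total I = 5 352 307 mm⁴.
For the y-axis: x̄ = 60 mm.
Repeating about the centroidal y-axis gives I_y = 2 599 667 mm⁴.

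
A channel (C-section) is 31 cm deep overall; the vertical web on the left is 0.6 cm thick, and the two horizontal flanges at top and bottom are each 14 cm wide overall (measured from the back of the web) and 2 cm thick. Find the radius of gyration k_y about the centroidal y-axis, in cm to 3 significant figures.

k_y ≈ 4.53 cm

Decompose the section into non-overlapping parts with the origin at the bottom-left of its bounding rectangle.
Web: 0.6 × 31, A = 18.6 cm², x = 0.3 cm, Ī = 0.558 cm⁴.
Top flange (beyond web): 13.4 × 2, A = 26.8 cm², x = 7.3 cm, Ī = 401.02 cm⁴.
Bottom flange (beyond web): 13.4 × 2, A = 26.8 cm², x = 7.3 cm, Ī = 401.02 cm⁴.
Centroid: x̄ = ΣA·x / ΣA = 5.4967 cm.
Transfer each piece to the centroidal y-axis using Ī + A·d² with d = x − 5.4967:
  web: d = -5.1967 cm → contributes +502.86 cm⁴
  top flange (beyond web): d = 1.8033 cm → contributes +488.17 cm⁴
  bottom flange (beyond web): d = 1.8033 cm → contributes +488.17 cm⁴
Total I = 1479.2 cm⁴.
Radius of gyration: k = √(I/A) = √(1479.2 / 72.2) = 4.5263 cm.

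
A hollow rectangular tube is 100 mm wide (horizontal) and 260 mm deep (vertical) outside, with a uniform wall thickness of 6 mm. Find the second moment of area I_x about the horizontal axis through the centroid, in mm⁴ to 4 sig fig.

Treat the section as a set of non-overlapping primitives; coordinates are from the bounding-box lower-left.
Outer rectangle: 100 × 260, A = 26 000 mm², y = 130 mm, Ī = 146 466 667 mm⁴.
Inner void (subtracted): 88 × 248, A = 21 824 mm², y = 130 mm, Ī = 111 855 275 mm⁴.
By symmetry the centroid is at mid-height, ȳ = 130 mm.
All pieces are centred on the horizontal axis through the centroid, so I = ΣĪ (holes subtracted) = 34 611 392 mm⁴.

I_x ≈ 3.461 × 10⁷ mm⁴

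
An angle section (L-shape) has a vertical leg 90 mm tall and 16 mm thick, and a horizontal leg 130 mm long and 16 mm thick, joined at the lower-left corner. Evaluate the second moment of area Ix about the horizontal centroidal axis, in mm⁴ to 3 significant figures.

Treat the section as a set of non-overlapping primitives; coordinates are from the bounding-box lower-left.
Vertical leg: 16 × 90, A = 1 440 mm², y = 45 mm, Ī = 972 000 mm⁴.
Horizontal leg (remainder): 114 × 16, A = 1 824 mm², y = 8 mm, Ī = 38 912 mm⁴.
Centroid: ȳ = ΣA·y / ΣA = 24.324 mm.
Transfer each piece to the horizontal centroidal axis using Ī + A·d² with d = y − 24.324:
  vertical leg: d = 20.676 mm → contributes +1 587 624 mm⁴
  horizontal leg (remainder): d = -16.324 mm → contributes +524 931 mm⁴
Total I = 2 112 554 mm⁴.

Ix ≈ 2.11 × 10⁶ mm⁴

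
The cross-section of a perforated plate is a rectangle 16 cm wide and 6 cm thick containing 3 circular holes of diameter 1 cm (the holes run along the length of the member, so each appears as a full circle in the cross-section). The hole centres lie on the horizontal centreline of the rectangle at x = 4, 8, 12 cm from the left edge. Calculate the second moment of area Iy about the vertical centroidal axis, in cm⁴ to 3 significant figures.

Iy ≈ 2020 cm⁴

Split into non-overlapping primitives; take the origin at the lower-left of the bounding box.
Plate: 16 × 6, A = 96 cm², x = 8 cm, Ī = 2 048 cm⁴.
Hole 1 (subtracted): ⌀1, A = 0.7854 cm², x = 4 cm, Ī = 0.049087 cm⁴.
Hole 2 (subtracted): ⌀1, A = 0.7854 cm², x = 8 cm, Ī = 0.049087 cm⁴.
Hole 3 (subtracted): ⌀1, A = 0.7854 cm², x = 12 cm, Ī = 0.049087 cm⁴.
By symmetry the centroid is at mid-width, x̄ = 8 cm.
Transfer each piece to the vertical centroidal axis using Ī + A·d² with d = x − 8:
  plate: d = 0 cm → contributes +2 048 cm⁴
  hole 1: d = -4 cm → contributes −12.615 cm⁴
  hole 2: d = 0 cm → contributes −0.049087 cm⁴
  hole 3: d = 4 cm → contributes −12.615 cm⁴
Total I = 2022.7 cm⁴.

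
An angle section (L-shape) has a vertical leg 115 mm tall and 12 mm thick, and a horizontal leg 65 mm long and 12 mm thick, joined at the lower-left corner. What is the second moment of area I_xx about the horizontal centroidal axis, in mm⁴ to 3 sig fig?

Decompose the section into non-overlapping parts with the origin at the bottom-left of its bounding rectangle.
Vertical leg: 12 × 115, A = 1 380 mm², y = 57.5 mm, Ī = 1 520 875 mm⁴.
Horizontal leg (remainder): 53 × 12, A = 636 mm², y = 6 mm, Ī = 7 632 mm⁴.
Centroid: ȳ = ΣA·y / ΣA = 41.253 mm.
Transfer each piece to the horizontal centroidal axis using Ī + A·d² with d = y − 41.253:
  vertical leg: d = 16.247 mm → contributes +1 885 148 mm⁴
  horizontal leg (remainder): d = -35.253 mm → contributes +798 035 mm⁴
Total I = 2 683 183 mm⁴.

I_xx ≈ 2.68 × 10⁶ mm⁴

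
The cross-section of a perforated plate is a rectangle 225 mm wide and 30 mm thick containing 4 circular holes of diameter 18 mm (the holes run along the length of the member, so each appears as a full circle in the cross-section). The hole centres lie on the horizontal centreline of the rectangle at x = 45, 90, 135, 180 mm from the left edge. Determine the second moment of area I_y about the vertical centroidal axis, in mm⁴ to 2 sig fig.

Treat the section as a set of non-overlapping primitives; coordinates are from the bounding-box lower-left.
Plate: 225 × 30, A = 6 750 mm², x = 112.5 mm, Ī = 28 476 563 mm⁴.
Hole 1 (subtracted): ⌀18, A = 254.5 mm², x = 45 mm, Ī = 5 153 mm⁴.
Hole 2 (subtracted): ⌀18, A = 254.5 mm², x = 90 mm, Ī = 5 153 mm⁴.
Hole 3 (subtracted): ⌀18, A = 254.5 mm², x = 135 mm, Ī = 5 153 mm⁴.
Hole 4 (subtracted): ⌀18, A = 254.5 mm², x = 180 mm, Ī = 5 153 mm⁴.
By symmetry the centroid is at mid-width, x̄ = 112.5 mm.
Transfer each piece to the vertical centroidal axis using Ī + A·d² with d = x − 112.5:
  plate: d = 0 mm → contributes +28 476 563 mm⁴
  hole 1: d = -67.5 mm → contributes −1 164 577 mm⁴
  hole 2: d = -22.5 mm → contributes −133 978 mm⁴
  hole 3: d = 22.5 mm → contributes −133 978 mm⁴
  hole 4: d = 67.5 mm → contributes −1 164 577 mm⁴
Total I = 25 879 452 mm⁴.

I_y ≈ 2.6 × 10⁷ mm⁴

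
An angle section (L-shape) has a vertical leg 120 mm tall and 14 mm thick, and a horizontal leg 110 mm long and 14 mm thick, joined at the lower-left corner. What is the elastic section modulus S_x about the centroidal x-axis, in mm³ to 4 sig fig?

Split into non-overlapping primitives; take the origin at the lower-left of the bounding box.
Vertical leg: 14 × 120, A = 1 680 mm², y = 60 mm, Ī = 2 016 000 mm⁴.
Horizontal leg (remainder): 96 × 14, A = 1 344 mm², y = 7 mm, Ī = 21 952 mm⁴.
Centroid: ȳ = ΣA·y / ΣA = 36.4444 mm.
Transfer each piece to the centroidal x-axis using Ī + A·d² with d = y − 36.4444:
  vertical leg: d = 23.5556 mm → contributes +2 948 172 mm⁴
  horizontal leg (remainder): d = -29.4444 mm → contributes +1 187 167 mm⁴
Total I = 4 135 339 mm⁴.
Extreme fibre distance c = 83.5556 mm; S = I/c = 49492.1 mm³.

S_x ≈ 4.949 × 10⁴ mm³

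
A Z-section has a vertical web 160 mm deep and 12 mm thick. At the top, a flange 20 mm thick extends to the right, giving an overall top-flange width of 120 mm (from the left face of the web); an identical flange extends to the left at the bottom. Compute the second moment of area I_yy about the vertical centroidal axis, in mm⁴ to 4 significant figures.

I_yy ≈ 1.977 × 10⁷ mm⁴

Split into non-overlapping primitives; take the origin at the lower-left of the bounding box.
Web: 12 × 160, A = 1 920 mm², x = 114 mm, Ī = 23 040 mm⁴.
Top flange (beyond web): 108 × 20, A = 2 160 mm², x = 174 mm, Ī = 2 099 520 mm⁴.
Bottom flange (beyond web): 108 × 20, A = 2 160 mm², x = 54 mm, Ī = 2 099 520 mm⁴.
Centroid: x̄ = ΣA·x / ΣA = 114 mm.
Transfer each piece to the vertical centroidal axis using Ī + A·d² with d = x − 114:
  web: d = 0 mm → contributes +23 040 mm⁴
  top flange (beyond web): d = 60 mm → contributes +9 875 520 mm⁴
  bottom flange (beyond web): d = -60 mm → contributes +9 875 520 mm⁴
Total I = 19 774 080 mm⁴.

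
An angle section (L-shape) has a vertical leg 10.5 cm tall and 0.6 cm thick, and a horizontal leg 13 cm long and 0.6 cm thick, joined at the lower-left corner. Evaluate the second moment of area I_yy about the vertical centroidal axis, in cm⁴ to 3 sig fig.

Decompose the section into non-overlapping parts with the origin at the bottom-left of its bounding rectangle.
Vertical leg: 0.6 × 10.5, A = 6.3 cm², x = 0.3 cm, Ī = 0.189 cm⁴.
Horizontal leg (remainder): 12.4 × 0.6, A = 7.44 cm², x = 6.8 cm, Ī = 95.331 cm⁴.
Centroid: x̄ = ΣA·x / ΣA = 3.8197 cm.
Transfer each piece to the vertical centroidal axis using Ī + A·d² with d = x − 3.8197:
  vertical leg: d = -3.5197 cm → contributes +78.233 cm⁴
  horizontal leg (remainder): d = 2.9803 cm → contributes +161.42 cm⁴
Total I = 239.65 cm⁴.

I_yy ≈ 240 cm⁴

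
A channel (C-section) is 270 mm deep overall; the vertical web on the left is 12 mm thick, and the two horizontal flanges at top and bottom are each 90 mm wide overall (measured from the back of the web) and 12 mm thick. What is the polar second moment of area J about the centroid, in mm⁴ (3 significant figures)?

J ≈ 5.42 × 10⁷ mm⁴

Break the section into simple shapes (no overlaps), measuring from the bottom-left corner of the bounding box.
Web: 12 × 270, A = 3 240 mm², y = 135 mm, Ī = 19 683 000 mm⁴.
Top flange (beyond web): 78 × 12, A = 936 mm², y = 264 mm, Ī = 11 232 mm⁴.
Bottom flange (beyond web): 78 × 12, A = 936 mm², y = 6 mm, Ī = 11 232 mm⁴.
By symmetry the centroid is at mid-height, ȳ = 135 mm.
Transfer each piece to the centroidal x-axis using Ī + A·d² with d = y − 135:
  web: d = 0 mm → contributes +19 683 000 mm⁴
  top flange (beyond web): d = 129 mm → contributes +15 587 208 mm⁴
  bottom flange (beyond web): d = -129 mm → contributes +15 587 208 mm⁴
Total I = 50 857 416 mm⁴.
For the y-axis: x̄ = 22.479 mm.
Repeating about the centroidal y-axis gives I_y = 3 390 604 mm⁴.
Polar second moment: J = I_x + I_y = 54 248 020 mm⁴.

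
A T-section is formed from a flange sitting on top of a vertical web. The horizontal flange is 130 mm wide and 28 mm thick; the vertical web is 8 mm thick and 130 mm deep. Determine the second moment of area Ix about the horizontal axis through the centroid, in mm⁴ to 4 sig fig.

Ix ≈ 6.751 × 10⁶ mm⁴

Split into non-overlapping primitives; take the origin at the lower-left of the bounding box.
Flange: 130 × 28, A = 3 640 mm², y = 144 mm, Ī = 237 813 mm⁴.
Web: 8 × 130, A = 1 040 mm², y = 65 mm, Ī = 1 464 667 mm⁴.
Centroid: ȳ = ΣA·y / ΣA = 126.444 mm.
Transfer each piece to the horizontal axis through the centroid using Ī + A·d² with d = y − 126.444:
  flange: d = 17.5556 mm → contributes +1 359 652 mm⁴
  web: d = -61.4444 mm → contributes +5 391 103 mm⁴
Total I = 6 750 756 mm⁴.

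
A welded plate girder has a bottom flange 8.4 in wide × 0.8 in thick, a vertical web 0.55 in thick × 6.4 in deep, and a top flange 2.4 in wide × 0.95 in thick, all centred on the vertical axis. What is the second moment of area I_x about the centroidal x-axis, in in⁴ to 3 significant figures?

Treat the section as a set of non-overlapping primitives; coordinates are from the bounding-box lower-left.
Bottom plate: 8.4 × 0.8, A = 6.72 in², y = 0.4 in, Ī = 0.3584 in⁴.
Web plate: 0.55 × 6.4, A = 3.52 in², y = 4 in, Ī = 12.015 in⁴.
Top plate: 2.4 × 0.95, A = 2.28 in², y = 7.675 in, Ī = 0.17148 in⁴.
Centroid: ȳ = ΣA·y / ΣA = 2.737 in.
Transfer each piece to the centroidal x-axis using Ī + A·d² with d = y − 2.737:
  bottom plate: d = -2.337 in → contributes +37.06 in⁴
  web plate: d = 1.263 in → contributes +17.63 in⁴
  top plate: d = 4.938 in → contributes +55.767 in⁴
Total I = 110.46 in⁴.

I_x ≈ 110 in⁴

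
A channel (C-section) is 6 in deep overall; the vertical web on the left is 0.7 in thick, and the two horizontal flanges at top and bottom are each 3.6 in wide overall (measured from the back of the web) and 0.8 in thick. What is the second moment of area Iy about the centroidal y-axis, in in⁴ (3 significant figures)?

Split into non-overlapping primitives; take the origin at the lower-left of the bounding box.
Web: 0.7 × 6, A = 4.2 in², x = 0.35 in, Ī = 0.1715 in⁴.
Top flange (beyond web): 2.9 × 0.8, A = 2.32 in², x = 2.15 in, Ī = 1.6259 in⁴.
Bottom flange (beyond web): 2.9 × 0.8, A = 2.32 in², x = 2.15 in, Ī = 1.6259 in⁴.
Centroid: x̄ = ΣA·x / ΣA = 1.2948 in.
Transfer each piece to the centroidal y-axis using Ī + A·d² with d = x − 1.2948:
  web: d = -0.9448 in → contributes +3.9206 in⁴
  top flange (beyond web): d = 0.8552 in → contributes +3.3227 in⁴
  bottom flange (beyond web): d = 0.8552 in → contributes +3.3227 in⁴
Total I = 10.566 in⁴.

Iy ≈ 10.6 in⁴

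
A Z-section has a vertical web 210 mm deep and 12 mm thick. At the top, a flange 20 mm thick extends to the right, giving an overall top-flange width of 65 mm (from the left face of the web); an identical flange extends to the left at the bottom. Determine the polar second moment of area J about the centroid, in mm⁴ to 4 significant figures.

J ≈ 3.123 × 10⁷ mm⁴

Split into non-overlapping primitives; take the origin at the lower-left of the bounding box.
Web: 12 × 210, A = 2 520 mm², y = 105 mm, Ī = 9 261 000 mm⁴.
Top flange (beyond web): 53 × 20, A = 1 060 mm², y = 200 mm, Ī = 35333.3 mm⁴.
Bottom flange (beyond web): 53 × 20, A = 1 060 mm², y = 10 mm, Ī = 35333.3 mm⁴.
Centroid: ȳ = ΣA·y / ΣA = 105 mm.
Transfer each piece to the centroidal x-axis using Ī + A·d² with d = y − 105:
  web: d = 0 mm → contributes +9 261 000 mm⁴
  top flange (beyond web): d = 95 mm → contributes +9 601 833 mm⁴
  bottom flange (beyond web): d = -95 mm → contributes +9 601 833 mm⁴
Total I = 28 464 667 mm⁴.
For the y-axis: x̄ = 59 mm.
Repeating about the centroidal y-axis gives I_y = 2 765 747 mm⁴.
Polar second moment: J = I_x + I_y = 31 230 413 mm⁴.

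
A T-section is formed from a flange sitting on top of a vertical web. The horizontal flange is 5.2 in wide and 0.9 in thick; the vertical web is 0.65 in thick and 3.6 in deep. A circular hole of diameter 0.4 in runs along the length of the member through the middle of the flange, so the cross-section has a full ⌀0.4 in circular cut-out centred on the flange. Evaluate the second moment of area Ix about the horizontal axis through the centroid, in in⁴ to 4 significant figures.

Ix ≈ 10.67 in⁴

Split into non-overlapping primitives; take the origin at the lower-left of the bounding box.
Flange: 5.2 × 0.9, A = 4.68 in², y = 4.05 in, Ī = 0.3159 in⁴.
Web: 0.65 × 3.6, A = 2.34 in², y = 1.8 in, Ī = 2.5272 in⁴.
Hole (subtracted): ⌀0.4, A = 0.125664 in², y = 4.05 in, Ī = 0.00125664 in⁴.
Centroid: ȳ = ΣA·y / ΣA = 3.28633 in.
Transfer each piece to the horizontal axis through the centroid using Ī + A·d² with d = y − 3.28633:
  flange: d = 0.76367 in → contributes +3.04524 in⁴
  web: d = -1.48633 in → contributes +7.69667 in⁴
  hole: d = 0.76367 in → contributes −0.0745428 in⁴
Total I = 10.6674 in⁴.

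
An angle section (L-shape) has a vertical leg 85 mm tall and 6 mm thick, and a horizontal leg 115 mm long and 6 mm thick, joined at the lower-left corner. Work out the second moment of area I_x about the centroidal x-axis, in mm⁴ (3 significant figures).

I_x ≈ 7.56 × 10⁵ mm⁴

Decompose the section into non-overlapping parts with the origin at the bottom-left of its bounding rectangle.
Vertical leg: 6 × 85, A = 510 mm², y = 42.5 mm, Ī = 307 063 mm⁴.
Horizontal leg (remainder): 109 × 6, A = 654 mm², y = 3 mm, Ī = 1 962 mm⁴.
Centroid: ȳ = ΣA·y / ΣA = 20.307 mm.
Transfer each piece to the centroidal x-axis using Ī + A·d² with d = y − 20.307:
  vertical leg: d = 22.193 mm → contributes +558 259 mm⁴
  horizontal leg (remainder): d = -17.307 mm → contributes +197 849 mm⁴
Total I = 756 109 mm⁴.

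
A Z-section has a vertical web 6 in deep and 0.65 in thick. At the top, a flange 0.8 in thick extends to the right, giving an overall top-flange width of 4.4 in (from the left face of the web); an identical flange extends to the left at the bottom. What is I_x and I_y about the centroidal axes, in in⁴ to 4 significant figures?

Break the section into simple shapes (no overlaps), measuring from the bottom-left corner of the bounding box.
Web: 0.65 × 6, A = 3.9 in², y = 3 in, Ī = 11.7 in⁴.
Top flange (beyond web): 3.75 × 0.8, A = 3 in², y = 5.6 in, Ī = 0.16 in⁴.
Bottom flange (beyond web): 3.75 × 0.8, A = 3 in², y = 0.4 in, Ī = 0.16 in⁴.
Centroid: ȳ = ΣA·y / ΣA = 3 in.
Transfer each piece to the centroidal x-axis using Ī + A·d² with d = y − 3:
  web: d = 0 in → contributes +11.7 in⁴
  top flange (beyond web): d = 2.6 in → contributes +20.44 in⁴
  bottom flange (beyond web): d = -2.6 in → contributes +20.44 in⁴
Total I = 52.58 in⁴.
For the y-axis: x̄ = 4.075 in.
Repeating about the centroidal y-axis gives I_y = 36.2086 in⁴.

I_x ≈ 52.58 in⁴, I_y ≈ 36.21 in⁴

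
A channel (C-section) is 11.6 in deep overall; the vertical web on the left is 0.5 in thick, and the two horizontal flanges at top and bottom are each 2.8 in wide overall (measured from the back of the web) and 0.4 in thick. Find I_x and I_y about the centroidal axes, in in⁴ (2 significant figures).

I_x ≈ 120 in⁴, I_y ≈ 3.7 in⁴

Treat the section as a set of non-overlapping primitives; coordinates are from the bounding-box lower-left.
Web: 0.5 × 11.6, A = 5.8 in², y = 5.8 in, Ī = 65.04 in⁴.
Top flange (beyond web): 2.3 × 0.4, A = 0.92 in², y = 11.4 in, Ī = 0.01227 in⁴.
Bottom flange (beyond web): 2.3 × 0.4, A = 0.92 in², y = 0.2 in, Ī = 0.01227 in⁴.
By symmetry the centroid is at mid-height, ȳ = 5.8 in.
Transfer each piece to the centroidal x-axis using Ī + A·d² with d = y − 5.8:
  web: d = 0 in → contributes +65.04 in⁴
  top flange (beyond web): d = 5.6 in → contributes +28.86 in⁴
  bottom flange (beyond web): d = -5.6 in → contributes +28.86 in⁴
Total I = 122.8 in⁴.
For the y-axis: x̄ = 0.5872 in.
Repeating about the centroidal y-axis gives I_y = 3.67 in⁴.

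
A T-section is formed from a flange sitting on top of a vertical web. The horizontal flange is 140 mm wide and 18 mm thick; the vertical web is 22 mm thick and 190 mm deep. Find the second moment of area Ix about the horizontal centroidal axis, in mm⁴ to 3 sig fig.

Treat the section as a set of non-overlapping primitives; coordinates are from the bounding-box lower-left.
Flange: 140 × 18, A = 2 520 mm², y = 199 mm, Ī = 68 040 mm⁴.
Web: 22 × 190, A = 4 180 mm², y = 95 mm, Ī = 12 574 833 mm⁴.
Centroid: ȳ = ΣA·y / ΣA = 134.12 mm.
Transfer each piece to the horizontal centroidal axis using Ī + A·d² with d = y − 134.12:
  flange: d = 64.884 mm → contributes +10 676 936 mm⁴
  web: d = -39.116 mm → contributes +18 970 627 mm⁴
Total I = 29 647 563 mm⁴.

Ix ≈ 2.96 × 10⁷ mm⁴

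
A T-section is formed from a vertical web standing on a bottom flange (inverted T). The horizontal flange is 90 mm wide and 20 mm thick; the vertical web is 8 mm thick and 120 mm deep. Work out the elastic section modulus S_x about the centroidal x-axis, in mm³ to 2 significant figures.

Treat the section as a set of non-overlapping primitives; coordinates are from the bounding-box lower-left.
Flange: 90 × 20, A = 1 800 mm², y = 10 mm, Ī = 60 000 mm⁴.
Web: 8 × 120, A = 960 mm², y = 80 mm, Ī = 1 152 000 mm⁴.
Centroid: ȳ = ΣA·y / ΣA = 34.35 mm.
Transfer each piece to the centroidal x-axis using Ī + A·d² with d = y − 34.35:
  flange: d = -24.35 mm → contributes +1 127 070 mm⁴
  web: d = 45.65 mm → contributes +3 152 756 mm⁴
Total I = 4 279 826 mm⁴.
Extreme fibre distance c = 105.7 mm; S = I/c = 40 509 mm³.

S_x ≈ 4.1 × 10⁴ mm³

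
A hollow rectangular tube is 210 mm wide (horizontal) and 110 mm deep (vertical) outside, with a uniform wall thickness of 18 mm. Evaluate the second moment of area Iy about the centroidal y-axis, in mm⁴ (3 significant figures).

Iy ≈ 5.24 × 10⁷ mm⁴

Split into non-overlapping primitives; take the origin at the lower-left of the bounding box.
Outer rectangle: 210 × 110, A = 23 100 mm², x = 105 mm, Ī = 84 892 500 mm⁴.
Inner void (subtracted): 174 × 74, A = 12 876 mm², x = 105 mm, Ī = 32 486 148 mm⁴.
By symmetry the centroid is at mid-width, x̄ = 105 mm.
All pieces are centred on the centroidal y-axis, so I = ΣĪ (holes subtracted) = 52 406 352 mm⁴.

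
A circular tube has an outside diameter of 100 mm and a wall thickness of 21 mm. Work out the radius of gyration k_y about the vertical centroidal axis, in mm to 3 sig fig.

k_y ≈ 28.9 mm

Break the section into simple shapes (no overlaps), measuring from the bottom-left corner of the bounding box.
Outer circle: ⌀100, A = 7 854 mm², x = 50 mm, Ī = 4 908 739 mm⁴.
Bore (subtracted): ⌀58, A = 2642.1 mm², x = 50 mm, Ī = 555 497 mm⁴.
By symmetry the centroid is at mid-width, x̄ = 50 mm.
All pieces are centred on the vertical centroidal axis, so I = ΣĪ (holes subtracted) = 4 353 241 mm⁴.
Radius of gyration: k = √(I/A) = √(4 353 241 / 5211.9) = 28.901 mm.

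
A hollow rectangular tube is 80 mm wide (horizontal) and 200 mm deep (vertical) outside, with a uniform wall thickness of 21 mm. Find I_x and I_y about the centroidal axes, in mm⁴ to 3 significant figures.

Split into non-overlapping primitives; take the origin at the lower-left of the bounding box.
Outer rectangle: 80 × 200, A = 16 000 mm², y = 100 mm, Ī = 53 333 333 mm⁴.
Inner void (subtracted): 38 × 158, A = 6 004 mm², y = 100 mm, Ī = 12 490 321 mm⁴.
By symmetry the centroid is at mid-height, ȳ = 100 mm.
All pieces are centred on the centroidal x-axis, so I = ΣĪ (holes subtracted) = 40 843 012 mm⁴.
Repeating about the centroidal y-axis gives I_y = 7 810 852 mm⁴.

I_x ≈ 4.08 × 10⁷ mm⁴, I_y ≈ 7.81 × 10⁶ mm⁴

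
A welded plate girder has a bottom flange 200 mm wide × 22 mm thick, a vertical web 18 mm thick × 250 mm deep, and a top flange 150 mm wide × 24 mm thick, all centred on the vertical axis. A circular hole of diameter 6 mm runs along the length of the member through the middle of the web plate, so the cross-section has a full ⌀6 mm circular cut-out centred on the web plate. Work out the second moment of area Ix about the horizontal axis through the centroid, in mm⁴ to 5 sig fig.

Ix ≈ 1.7185 × 10⁸ mm⁴

Decompose the section into non-overlapping parts with the origin at the bottom-left of its bounding rectangle.
Bottom plate: 200 × 22, A = 4 400 mm², y = 11 mm, Ī = 177466.7 mm⁴.
Web plate: 18 × 250, A = 4 500 mm², y = 147 mm, Ī = 23 437 500 mm⁴.
Top plate: 150 × 24, A = 3 600 mm², y = 284 mm, Ī = 172 800 mm⁴.
Hole (subtracted): ⌀6, A = 28.27433 mm², y = 147 mm, Ī = 63.61725 mm⁴.
Centroid: ȳ = ΣA·y / ΣA = 138.5649 mm.
Transfer each piece to the horizontal axis through the centroid using Ī + A·d² with d = y − 138.5649:
  bottom plate: d = -127.5649 mm → contributes +71 777 826 mm⁴
  web plate: d = 8.43508 mm → contributes +23 757 678 mm⁴
  top plate: d = 145.4351 mm → contributes +76 317 705 mm⁴
  hole: d = 8.43508 mm → contributes −2075.352 mm⁴
Total I = 171 851 133 mm⁴.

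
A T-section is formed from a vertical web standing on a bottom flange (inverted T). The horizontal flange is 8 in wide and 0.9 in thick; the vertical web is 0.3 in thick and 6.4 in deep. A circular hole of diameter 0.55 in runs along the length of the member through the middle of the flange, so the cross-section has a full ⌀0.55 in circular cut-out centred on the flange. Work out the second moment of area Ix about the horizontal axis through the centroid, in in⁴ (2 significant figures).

Break the section into simple shapes (no overlaps), measuring from the bottom-left corner of the bounding box.
Flange: 8 × 0.9, A = 7.2 in², y = 0.45 in, Ī = 0.486 in⁴.
Web: 0.3 × 6.4, A = 1.92 in², y = 4.1 in, Ī = 6.554 in⁴.
Hole (subtracted): ⌀0.55, A = 0.2376 in², y = 0.45 in, Ī = 0.004492 in⁴.
Centroid: ȳ = ΣA·y / ΣA = 1.239 in.
Transfer each piece to the horizontal axis through the centroid using Ī + A·d² with d = y − 1.239:
  flange: d = -0.789 in → contributes +4.968 in⁴
  web: d = 2.861 in → contributes +22.27 in⁴
  hole: d = -0.789 in → contributes −0.1524 in⁴
Total I = 27.09 in⁴.

Ix ≈ 27 in⁴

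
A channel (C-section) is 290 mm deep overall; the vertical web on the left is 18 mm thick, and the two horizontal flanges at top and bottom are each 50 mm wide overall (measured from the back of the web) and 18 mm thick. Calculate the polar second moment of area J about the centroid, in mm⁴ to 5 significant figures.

J ≈ 5.8751 × 10⁷ mm⁴

Split into non-overlapping primitives; take the origin at the lower-left of the bounding box.
Web: 18 × 290, A = 5 220 mm², y = 145 mm, Ī = 36 583 500 mm⁴.
Top flange (beyond web): 32 × 18, A = 576 mm², y = 281 mm, Ī = 15 552 mm⁴.
Bottom flange (beyond web): 32 × 18, A = 576 mm², y = 9 mm, Ī = 15 552 mm⁴.
By symmetry the centroid is at mid-height, ȳ = 145 mm.
Transfer each piece to the centroidal x-axis using Ī + A·d² with d = y − 145:
  web: d = 0 mm → contributes +36 583 500 mm⁴
  top flange (beyond web): d = 136 mm → contributes +10 669 248 mm⁴
  bottom flange (beyond web): d = -136 mm → contributes +10 669 248 mm⁴
Total I = 57 921 996 mm⁴.
For the y-axis: x̄ = 13.51977 mm.
Repeating about the centroidal y-axis gives I_y = 829074.5 mm⁴.
Polar second moment: J = I_x + I_y = 58 751 071 mm⁴.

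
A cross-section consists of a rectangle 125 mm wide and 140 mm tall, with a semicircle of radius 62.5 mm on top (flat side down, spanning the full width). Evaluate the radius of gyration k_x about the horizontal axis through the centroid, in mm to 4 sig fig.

k_x ≈ 55.42 mm

Treat the section as a set of non-overlapping primitives; coordinates are from the bounding-box lower-left.
Rectangular body: 125 × 140, A = 17 500 mm², y = 70 mm, Ī = 28 583 333 mm⁴.
Semicircular cap: semicircle r = 62.5, A = 6135.92 mm², y = 166.526 mm, Ī = 1 674 758 mm⁴.
Centroid: ȳ = ΣA·y / ΣA = 95.0583 mm.
Transfer each piece to the horizontal axis through the centroid using Ī + A·d² with d = y − 95.0583:
  rectangular body: d = -25.0583 mm → contributes +39 571 868 mm⁴
  semicircular cap: d = 71.4676 mm → contributes +33 014 680 mm⁴
Total I = 72 586 547 mm⁴.
Radius of gyration: k = √(I/A) = √(72 586 547 / 23635.9) = 55.4168 mm.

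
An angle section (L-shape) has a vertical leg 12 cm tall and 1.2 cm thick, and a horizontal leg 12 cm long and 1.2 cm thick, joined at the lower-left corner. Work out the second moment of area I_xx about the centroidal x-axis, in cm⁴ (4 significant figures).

Treat the section as a set of non-overlapping primitives; coordinates are from the bounding-box lower-left.
Vertical leg: 1.2 × 12, A = 14.4 cm², y = 6 cm, Ī = 172.8 cm⁴.
Horizontal leg (remainder): 10.8 × 1.2, A = 12.96 cm², y = 0.6 cm, Ī = 1.5552 cm⁴.
Centroid: ȳ = ΣA·y / ΣA = 3.44211 cm.
Transfer each piece to the centroidal x-axis using Ī + A·d² with d = y − 3.44211:
  vertical leg: d = 2.55789 cm → contributes +267.017 cm⁴
  horizontal leg (remainder): d = -2.84211 cm → contributes +106.24 cm⁴
Total I = 373.257 cm⁴.

I_xx ≈ 373.3 cm⁴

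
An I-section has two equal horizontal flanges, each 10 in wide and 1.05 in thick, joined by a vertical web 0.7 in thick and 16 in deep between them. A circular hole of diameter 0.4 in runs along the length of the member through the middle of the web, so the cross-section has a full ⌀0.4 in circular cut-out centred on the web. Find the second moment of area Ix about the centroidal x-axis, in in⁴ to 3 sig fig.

Ix ≈ 1770 in⁴

Break the section into simple shapes (no overlaps), measuring from the bottom-left corner of the bounding box.
Bottom flange: 10 × 1.05, A = 10.5 in², y = 0.525 in, Ī = 0.96469 in⁴.
Web: 0.7 × 16, A = 11.2 in², y = 9.05 in, Ī = 238.93 in⁴.
Top flange: 10 × 1.05, A = 10.5 in², y = 17.575 in, Ī = 0.96469 in⁴.
Hole (subtracted): ⌀0.4, A = 0.12566 in², y = 9.05 in, Ī = 0.0012566 in⁴.
By symmetry the centroid is at mid-height, ȳ = 9.05 in.
Transfer each piece to the centroidal x-axis using Ī + A·d² with d = y − 9.05:
  bottom flange: d = -8.525 in → contributes +764.06 in⁴
  web: d = 0 in → contributes +238.93 in⁴
  top flange: d = 8.525 in → contributes +764.06 in⁴
  hole: d = 0 in → contributes −0.0012566 in⁴
Total I = 1 767 in⁴.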